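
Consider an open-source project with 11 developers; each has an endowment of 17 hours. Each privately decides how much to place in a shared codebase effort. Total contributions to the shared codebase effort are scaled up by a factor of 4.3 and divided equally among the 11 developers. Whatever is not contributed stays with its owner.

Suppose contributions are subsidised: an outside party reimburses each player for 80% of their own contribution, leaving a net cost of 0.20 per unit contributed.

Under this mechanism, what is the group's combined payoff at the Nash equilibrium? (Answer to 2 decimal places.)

953.70 hours

The effective private return per unit is now (4.3/11) / 0.20 = 1.9545 > 1, so every player's dominant strategy flips to full contribution.
At the Nash equilibrium everyone contributes 17. Group total payoff = 11 × (17 × 0.80 + 4.3 × 17) = 953.70.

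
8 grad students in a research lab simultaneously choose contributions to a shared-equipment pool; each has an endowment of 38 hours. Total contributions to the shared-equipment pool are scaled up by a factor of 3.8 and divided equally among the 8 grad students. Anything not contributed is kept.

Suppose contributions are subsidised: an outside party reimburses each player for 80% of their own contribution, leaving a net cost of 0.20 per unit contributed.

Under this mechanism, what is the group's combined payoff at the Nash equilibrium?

1398.40 hours

The effective private return per unit is now (3.8/8) / 0.20 = 2.3750 > 1, so every player's dominant strategy flips to full contribution.
At the Nash equilibrium everyone contributes 38. Group total payoff = 8 × (38 × 0.80 + 3.8 × 38) = 1398.40.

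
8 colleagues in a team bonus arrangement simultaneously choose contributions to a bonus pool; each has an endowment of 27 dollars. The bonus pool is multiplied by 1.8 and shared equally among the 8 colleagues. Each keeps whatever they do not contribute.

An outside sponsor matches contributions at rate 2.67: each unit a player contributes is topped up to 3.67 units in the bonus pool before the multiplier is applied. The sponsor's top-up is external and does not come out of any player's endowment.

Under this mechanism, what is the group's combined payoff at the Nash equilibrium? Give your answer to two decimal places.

Even with the mechanism, each unit contributed returns only 1.8 × 3.67 / 8 = 0.8258 per unit of net cost, so contributing nothing is still dominant.
At the Nash equilibrium no one contributes; group total payoff = 8 × 27 = 216.

216.00 dollars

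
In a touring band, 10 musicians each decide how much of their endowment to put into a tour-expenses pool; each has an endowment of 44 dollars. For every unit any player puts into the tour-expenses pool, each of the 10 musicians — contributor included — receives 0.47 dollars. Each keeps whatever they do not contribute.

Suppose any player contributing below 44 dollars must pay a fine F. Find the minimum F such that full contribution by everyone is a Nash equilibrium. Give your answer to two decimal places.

23.32 dollars

Given the others contribute fully, the best deviation is to contribute 0 (any partial contribution still incurs the fine and gives up units whose private return 0.47 is below 1).
Deviating from 44 to 0 saves 44 dollars but forfeits the deviator's share of the drop in the tour-expenses pool: 0.47 × 44 = 20.68.
So the deviation gain is 44 − 20.68 = 23.32, and the fine must be at least 23.32 dollars to wipe it out.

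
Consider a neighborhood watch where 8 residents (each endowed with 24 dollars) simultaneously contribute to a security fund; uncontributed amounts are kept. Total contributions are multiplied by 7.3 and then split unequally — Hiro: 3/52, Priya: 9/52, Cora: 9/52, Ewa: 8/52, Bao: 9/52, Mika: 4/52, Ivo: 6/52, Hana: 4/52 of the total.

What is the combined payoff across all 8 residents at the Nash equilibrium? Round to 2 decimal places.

796.80 dollars

Each unit j contributes comes back to j as 7.3 × (j's share), so j prefers to contribute only if that share exceeds 1/7.3 = 0.1370; otherwise keeping the unit dominates.
Priya, Cora, Ewa and Bao clear that bar, contributing 24 each; the remaining 4 contribute 0. Total contributed: 96.
The security fund pays out 7.3 × 96 = 700.80 in total (split across the unequal shares, but the aggregate is all that matters for the group sum).
The 4 free-riders keep 24 each, adding 96. Group total = 96 + 700.80 = 796.80.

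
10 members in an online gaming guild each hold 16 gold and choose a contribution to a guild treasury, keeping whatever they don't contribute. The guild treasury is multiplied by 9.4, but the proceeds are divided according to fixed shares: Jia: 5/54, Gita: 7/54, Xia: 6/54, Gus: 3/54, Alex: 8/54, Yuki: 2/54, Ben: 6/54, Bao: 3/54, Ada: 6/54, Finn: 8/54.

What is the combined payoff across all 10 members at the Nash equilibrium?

A player with share s gets back 9.4·s per unit contributed, so full contribution is dominant for anyone with s > 1/9.4 = 0.1064 and zero contribution is dominant for anyone below.
Gita, Xia, Alex, Ben, Ada and Finn clear that bar, contributing 16 each; the remaining 4 contribute 0. Total contributed: 96.
The guild treasury pays out 9.4 × 96 = 902.40 in total (split across the unequal shares, but the aggregate is all that matters for the group sum).
The 4 free-riders keep 16 each, adding 64. Group total = 64 + 902.40 = 966.40.

966.40 gold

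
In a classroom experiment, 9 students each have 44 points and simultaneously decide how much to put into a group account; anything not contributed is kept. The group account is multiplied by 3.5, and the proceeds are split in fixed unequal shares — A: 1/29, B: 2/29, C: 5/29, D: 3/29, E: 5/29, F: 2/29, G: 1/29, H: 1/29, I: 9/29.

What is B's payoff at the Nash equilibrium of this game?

For player j, contributing a unit is worthwhile iff 3.5 × (j's share) ≥ 1, i.e. iff j's share is at least 0.2857.
I alone (share 9/29) is above the threshold, contributing 44; the remaining 8 contribute 0. Total contributed: 44.
B keeps 44 and receives 3.5 × 44 × 2/29 = 10.62 from the group account, for a payoff of 54.62.

54.62 points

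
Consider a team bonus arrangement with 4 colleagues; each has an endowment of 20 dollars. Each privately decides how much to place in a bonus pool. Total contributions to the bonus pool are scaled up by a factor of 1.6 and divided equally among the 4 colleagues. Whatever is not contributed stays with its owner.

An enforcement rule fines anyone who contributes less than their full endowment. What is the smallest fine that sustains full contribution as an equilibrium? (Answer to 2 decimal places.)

12.00 dollars

Given the others contribute fully, the best deviation is to contribute 0 (any partial contribution still incurs the fine and gives up units whose private return 0.4000 is below 1).
Deviating from 20 to 0 saves 20 dollars but forfeits the deviator's share of the drop in the bonus pool: 1.6/4 × 20 = 8.00.
So the deviation gain is 20 − 8.00 = 12.00, and the fine must be at least 12.00 dollars to wipe it out.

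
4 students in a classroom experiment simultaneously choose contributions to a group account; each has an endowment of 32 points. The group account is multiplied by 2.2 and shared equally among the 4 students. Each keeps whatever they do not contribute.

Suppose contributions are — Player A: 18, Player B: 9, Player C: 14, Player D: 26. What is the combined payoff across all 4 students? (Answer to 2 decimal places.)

Total contributed: 18 + 9 + 14 + 26 = 67; total kept: 4 × 32 − 67 = 61.
The group account pays out 2.2 × 67 = 147.40 in aggregate.
Group total = 61 + 147.40 = 208.40.

208.40 points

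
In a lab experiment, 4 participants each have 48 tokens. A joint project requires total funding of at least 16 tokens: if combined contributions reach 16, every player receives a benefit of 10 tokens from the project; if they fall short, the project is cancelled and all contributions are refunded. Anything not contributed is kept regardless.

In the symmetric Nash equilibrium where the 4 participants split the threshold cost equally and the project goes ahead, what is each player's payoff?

Equal share of the threshold: 16/4 = 4.
At this profile no one gains by cutting their contribution: any cut drops the total below 16, the project is cancelled, contributions are refunded, and the deviator ends with 48, which is less than 48 − 4 + 10 = 54. Contributing more than 4 just wastes the excess. So contributing exactly 4 is a best response.
Each player's payoff: 48 − 4 + 10 = 54.

54 tokens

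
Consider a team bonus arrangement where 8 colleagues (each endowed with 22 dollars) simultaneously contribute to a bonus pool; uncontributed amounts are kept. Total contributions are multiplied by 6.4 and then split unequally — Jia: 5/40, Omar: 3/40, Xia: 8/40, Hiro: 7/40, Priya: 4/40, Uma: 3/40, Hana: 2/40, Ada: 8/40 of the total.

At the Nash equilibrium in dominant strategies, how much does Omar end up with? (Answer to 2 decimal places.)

Player j's private return per contributed unit is 6.4 × (j's share). Contributing is weakly dominant for j when that share is at least 1/6.4 = 0.1563, and contributing 0 is dominant otherwise.
The shares above 0.1563 belong to Xia, Hiro and Ada, contributing 22 each; the remaining 5 contribute 0. Total contributed: 66.
Omar keeps 22 and receives 6.4 × 66 × 3/40 = 31.68 from the bonus pool, for a payoff of 53.68.

53.68 dollars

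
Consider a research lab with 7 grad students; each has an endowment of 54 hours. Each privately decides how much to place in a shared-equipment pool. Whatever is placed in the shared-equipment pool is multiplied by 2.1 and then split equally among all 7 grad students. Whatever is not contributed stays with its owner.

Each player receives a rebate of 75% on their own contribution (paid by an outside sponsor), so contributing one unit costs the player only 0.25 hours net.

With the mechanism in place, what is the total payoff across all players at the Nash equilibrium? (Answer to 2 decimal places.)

With the mechanism, a contributed unit returns (2.1/7) / 0.25 = 1.2000 per unit of net cost to the contributor — now above 1 — so contributing fully is weakly dominant for every player.
At the Nash equilibrium everyone contributes 54. Group total payoff = 7 × (54 × 0.75 + 2.1 × 54) = 1077.30.

1077.30 hours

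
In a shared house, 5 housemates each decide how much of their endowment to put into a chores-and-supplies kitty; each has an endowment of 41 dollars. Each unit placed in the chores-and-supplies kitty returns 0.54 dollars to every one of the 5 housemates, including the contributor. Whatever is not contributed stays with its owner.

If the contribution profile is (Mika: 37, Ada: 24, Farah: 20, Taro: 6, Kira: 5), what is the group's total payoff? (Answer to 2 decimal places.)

Total contributed: 37 + 24 + 20 + 6 + 5 = 92; total kept: 5 × 41 − 92 = 113.
The chores-and-supplies kitty pays out 0.54 × 5 × 92 = 248.40 in aggregate.
Group total = 113 + 248.40 = 361.40.

361.40 dollars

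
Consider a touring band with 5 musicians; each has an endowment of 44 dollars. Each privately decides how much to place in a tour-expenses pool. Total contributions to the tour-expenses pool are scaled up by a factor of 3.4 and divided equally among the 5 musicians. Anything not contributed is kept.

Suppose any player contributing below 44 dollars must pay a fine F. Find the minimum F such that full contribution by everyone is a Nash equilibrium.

14.08 dollars

Given the others contribute fully, the best deviation is to contribute 0 (any partial contribution still incurs the fine and gives up units whose private return 0.6800 is below 1).
Deviating from 44 to 0 saves 44 dollars but forfeits the deviator's share of the drop in the tour-expenses pool: 3.4/5 × 44 = 29.92.
So the deviation gain is 44 − 29.92 = 14.08, and the fine must be at least 14.08 dollars to wipe it out.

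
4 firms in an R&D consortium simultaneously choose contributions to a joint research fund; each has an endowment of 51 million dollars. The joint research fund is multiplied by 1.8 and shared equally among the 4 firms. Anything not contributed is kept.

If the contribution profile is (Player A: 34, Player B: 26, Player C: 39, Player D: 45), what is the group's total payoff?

Total contributed: 34 + 26 + 39 + 45 = 144; total kept: 4 × 51 − 144 = 60.
The joint research fund pays out 1.8 × 144 = 259.20 in aggregate.
Group total = 60 + 259.20 = 319.20.

319.20 million dollars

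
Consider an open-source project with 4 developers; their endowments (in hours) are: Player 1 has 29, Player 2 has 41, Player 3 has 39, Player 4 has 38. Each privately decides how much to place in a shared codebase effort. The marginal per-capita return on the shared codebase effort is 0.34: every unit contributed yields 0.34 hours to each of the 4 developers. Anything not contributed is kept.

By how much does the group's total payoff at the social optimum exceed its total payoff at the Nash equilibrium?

52.92 hours

The private return per contributed unit is 0.34 < 1 for everyone, so the Nash equilibrium is zero contribution and the group total is Σ E_j = 29 + 41 + 39 + 38 = 147.
Each contributed unit returns 1.360 to the group, so the social optimum is full contribution by everyone: group total = 1.360 × 147 = 199.92.
Efficiency loss = (1.360 − 1) × 147 = 52.92.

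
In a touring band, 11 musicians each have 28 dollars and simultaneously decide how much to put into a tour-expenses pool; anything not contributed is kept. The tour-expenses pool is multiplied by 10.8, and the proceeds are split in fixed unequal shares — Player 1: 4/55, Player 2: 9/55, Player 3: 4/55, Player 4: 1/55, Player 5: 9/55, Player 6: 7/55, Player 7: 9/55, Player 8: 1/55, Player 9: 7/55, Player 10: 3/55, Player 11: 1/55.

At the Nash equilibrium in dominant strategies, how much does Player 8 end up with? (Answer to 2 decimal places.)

55.49 dollars

A player with share s gets back 10.8·s per unit contributed, so full contribution is dominant for anyone with s > 1/10.8 = 0.0926 and zero contribution is dominant for anyone below.
Player 2, Player 5, Player 6, Player 7 and Player 9 clear that bar, contributing 28 each; the remaining 6 contribute 0. Total contributed: 140.
Player 8 keeps 28 and receives 10.8 × 140 × 1/55 = 27.49 from the tour-expenses pool, for a payoff of 55.49.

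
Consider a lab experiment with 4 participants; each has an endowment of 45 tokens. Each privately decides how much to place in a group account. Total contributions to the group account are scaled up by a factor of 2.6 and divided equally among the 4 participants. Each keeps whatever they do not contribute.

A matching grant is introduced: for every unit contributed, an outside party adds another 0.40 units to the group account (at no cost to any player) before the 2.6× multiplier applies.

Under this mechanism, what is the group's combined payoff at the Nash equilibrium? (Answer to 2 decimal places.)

180.00 tokens

The effective private return is 2.6 × 1.40 / 4 = 0.9100, which is still under 1, so the mechanism doesn't change anyone's dominant strategy: zero contribution.
Everyone keeps their endowment and the group total is 4 × 45 = 180.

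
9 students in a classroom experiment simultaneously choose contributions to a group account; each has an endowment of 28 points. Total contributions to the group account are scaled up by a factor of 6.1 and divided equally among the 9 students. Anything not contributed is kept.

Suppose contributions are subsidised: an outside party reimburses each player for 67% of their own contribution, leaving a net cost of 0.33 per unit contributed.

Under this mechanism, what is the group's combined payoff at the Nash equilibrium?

1706.04 points

Under the mechanism each unit contributed yields (6.1/9) / 0.33 = 2.0539 back to its contributor per unit of net cost, which exceeds 1, making full contribution the dominant choice for everyone.
At the Nash equilibrium everyone contributes 28. Group total payoff = 9 × (28 × 0.67 + 6.1 × 28) = 1706.04.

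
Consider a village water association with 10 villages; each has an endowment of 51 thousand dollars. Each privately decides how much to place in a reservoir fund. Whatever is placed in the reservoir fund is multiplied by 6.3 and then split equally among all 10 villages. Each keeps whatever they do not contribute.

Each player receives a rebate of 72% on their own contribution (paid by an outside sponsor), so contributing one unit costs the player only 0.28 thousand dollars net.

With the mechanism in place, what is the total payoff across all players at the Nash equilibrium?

3580.20 thousand dollars

The effective private return per unit is now (6.3/10) / 0.28 = 2.2500 > 1, so every player's dominant strategy flips to full contribution.
So the Nash equilibrium is full contribution by all 10; the group earns 10 × (51 × 0.72 + 6.3 × 51) = 3580.20.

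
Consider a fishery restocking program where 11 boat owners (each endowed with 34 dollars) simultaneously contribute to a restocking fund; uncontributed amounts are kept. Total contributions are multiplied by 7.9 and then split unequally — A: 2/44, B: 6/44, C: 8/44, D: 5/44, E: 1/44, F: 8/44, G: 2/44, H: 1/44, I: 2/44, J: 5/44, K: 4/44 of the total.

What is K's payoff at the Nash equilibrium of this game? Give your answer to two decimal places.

107.25 dollars

Player j's private return per contributed unit is 7.9 × (j's share). Contributing is weakly dominant for j when that share is at least 1/7.9 = 0.1266, and contributing 0 is dominant otherwise.
B, C and F are above the threshold, contributing 34 each; the remaining 8 contribute 0. Total contributed: 102.
K keeps 34 and receives 7.9 × 102 × 4/44 = 73.25 from the restocking fund, for a payoff of 107.25.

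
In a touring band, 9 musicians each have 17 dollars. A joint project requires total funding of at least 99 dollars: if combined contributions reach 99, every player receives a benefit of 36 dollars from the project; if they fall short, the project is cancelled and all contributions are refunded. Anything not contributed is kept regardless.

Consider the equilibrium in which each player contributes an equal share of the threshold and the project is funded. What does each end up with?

42 dollars

Equal share of the threshold: 99/9 = 11.
At this profile no one gains by cutting their contribution: any cut drops the total below 99, the project is cancelled, contributions are refunded, and the deviator ends with 17, which is less than 17 − 11 + 36 = 42. Contributing more than 11 just wastes the excess. So contributing exactly 11 is a best response.
Each player's payoff: 17 − 11 + 36 = 42.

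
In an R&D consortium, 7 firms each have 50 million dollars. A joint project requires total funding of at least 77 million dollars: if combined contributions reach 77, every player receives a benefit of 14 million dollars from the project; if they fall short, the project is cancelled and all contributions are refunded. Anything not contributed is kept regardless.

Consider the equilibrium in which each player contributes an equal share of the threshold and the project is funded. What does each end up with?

53 million dollars

Equal share of the threshold: 77/7 = 11.
At this profile no one gains by cutting their contribution: any cut drops the total below 77, the project is cancelled, contributions are refunded, and the deviator ends with 50, which is less than 50 − 11 + 14 = 53. Contributing more than 11 just wastes the excess. So contributing exactly 11 is a best response.
Each player's payoff: 50 − 11 + 14 = 53.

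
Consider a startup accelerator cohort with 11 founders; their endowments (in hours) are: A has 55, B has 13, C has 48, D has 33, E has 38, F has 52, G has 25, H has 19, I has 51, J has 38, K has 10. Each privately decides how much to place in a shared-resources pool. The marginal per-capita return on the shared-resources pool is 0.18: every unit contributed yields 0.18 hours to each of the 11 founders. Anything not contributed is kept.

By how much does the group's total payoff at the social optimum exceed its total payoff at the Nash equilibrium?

374.36 hours

The private return per contributed unit is 0.18 < 1 for everyone, so the Nash equilibrium is zero contribution and the group total is Σ E_j = 55 + 13 + 48 + 33 + 38 + 52 + 25 + 19 + 51 + 38 + 10 = 382.
Each contributed unit returns 1.980 to the group, so the social optimum is full contribution by everyone: group total = 1.980 × 382 = 756.36.
Efficiency loss = (1.980 − 1) × 382 = 374.36.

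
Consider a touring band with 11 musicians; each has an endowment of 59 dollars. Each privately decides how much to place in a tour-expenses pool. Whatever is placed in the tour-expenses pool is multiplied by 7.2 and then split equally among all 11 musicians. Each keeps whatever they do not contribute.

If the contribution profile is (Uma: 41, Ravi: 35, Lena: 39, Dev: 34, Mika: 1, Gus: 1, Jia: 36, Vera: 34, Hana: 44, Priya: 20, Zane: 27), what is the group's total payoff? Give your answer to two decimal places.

2583.40 dollars

Total contributed: 41 + 35 + 39 + 34 + 1 + 1 + 36 + 34 + 44 + 20 + 27 = 312; total kept: 11 × 59 − 312 = 337.
The tour-expenses pool pays out 7.2 × 312 = 2246.40 in aggregate.
Group total = 337 + 2246.40 = 2583.40.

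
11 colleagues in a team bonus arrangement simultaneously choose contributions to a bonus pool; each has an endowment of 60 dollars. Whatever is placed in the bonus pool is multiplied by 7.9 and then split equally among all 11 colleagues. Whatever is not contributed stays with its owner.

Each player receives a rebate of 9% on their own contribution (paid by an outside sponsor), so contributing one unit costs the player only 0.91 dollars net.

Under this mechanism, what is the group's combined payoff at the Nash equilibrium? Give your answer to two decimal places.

660.00 dollars

Even with the mechanism, each unit contributed returns only (7.9/11) / 0.91 = 0.7892 per unit of net cost, so contributing nothing is still dominant.
Everyone keeps their endowment and the group total is 11 × 60 = 660.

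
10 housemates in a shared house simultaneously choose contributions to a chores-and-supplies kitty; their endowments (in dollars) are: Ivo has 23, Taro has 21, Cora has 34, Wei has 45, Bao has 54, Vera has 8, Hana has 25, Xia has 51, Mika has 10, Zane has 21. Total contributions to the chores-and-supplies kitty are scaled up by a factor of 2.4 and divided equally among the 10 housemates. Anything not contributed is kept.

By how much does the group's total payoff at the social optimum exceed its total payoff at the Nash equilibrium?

The private return per contributed unit is 2.4/10 = 0.2400 < 1 for every player regardless of endowment, so the Nash equilibrium is zero contribution and the group total is Σ E_j = 23 + 21 + 34 + 45 + 54 + 8 + 25 + 51 + 10 + 21 = 292.
Each contributed unit returns 2.400 to the group, so the social optimum is full contribution by everyone: group total = 2.400 × 292 = 700.80.
Efficiency loss = (2.400 − 1) × 292 = 408.80.

408.80 dollars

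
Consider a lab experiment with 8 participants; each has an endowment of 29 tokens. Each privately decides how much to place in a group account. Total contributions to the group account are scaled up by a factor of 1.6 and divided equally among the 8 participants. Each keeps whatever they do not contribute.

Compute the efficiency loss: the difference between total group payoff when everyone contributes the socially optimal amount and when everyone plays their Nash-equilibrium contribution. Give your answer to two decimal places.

Each contributed unit returns 1.6/8 = 0.2000 to its contributor — below 1 — so contributing 0 is dominant for every player. At the Nash equilibrium everyone keeps their 29, and the group total is 8 × 29 = 232.
Each contributed unit returns 1.600 to the group as a whole (0.2000 to each of 8 players), which exceeds 1, so the social optimum is full contribution: group total = 1.600 × 232 = 371.20.
Efficiency loss = 371.20 − 232 = 139.20.

139.20 tokens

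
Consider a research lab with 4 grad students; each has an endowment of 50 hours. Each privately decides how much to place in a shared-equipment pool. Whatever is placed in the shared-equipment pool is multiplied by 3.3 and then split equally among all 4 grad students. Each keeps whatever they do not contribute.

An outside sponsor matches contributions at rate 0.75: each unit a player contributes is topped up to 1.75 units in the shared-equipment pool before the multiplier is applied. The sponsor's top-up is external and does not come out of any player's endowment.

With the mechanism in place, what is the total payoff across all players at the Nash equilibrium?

1155.00 hours

With the mechanism, a contributed unit returns 3.3 × 1.75 / 4 = 1.4438 per unit of net cost to the contributor — now above 1 — so contributing fully is weakly dominant for every player.
So the Nash equilibrium is full contribution by all 4; the group earns 3.3 × 1.75 × 200 = 1155.00.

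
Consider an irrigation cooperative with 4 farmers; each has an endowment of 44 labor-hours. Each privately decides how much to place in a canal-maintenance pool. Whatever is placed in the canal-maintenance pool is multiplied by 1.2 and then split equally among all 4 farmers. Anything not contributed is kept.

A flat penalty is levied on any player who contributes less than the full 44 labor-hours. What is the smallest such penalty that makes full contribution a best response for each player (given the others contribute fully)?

Given the others contribute fully, the best deviation is to contribute 0 (any partial contribution still incurs the fine and gives up units whose private return 0.3000 is below 1).
Deviating from 44 to 0 saves 44 labor-hours but forfeits the deviator's share of the drop in the canal-maintenance pool: 1.2/4 × 44 = 13.20.
So the deviation gain is 44 − 13.20 = 30.80, and the fine must be at least 30.80 labor-hours to wipe it out.

30.80 labor-hours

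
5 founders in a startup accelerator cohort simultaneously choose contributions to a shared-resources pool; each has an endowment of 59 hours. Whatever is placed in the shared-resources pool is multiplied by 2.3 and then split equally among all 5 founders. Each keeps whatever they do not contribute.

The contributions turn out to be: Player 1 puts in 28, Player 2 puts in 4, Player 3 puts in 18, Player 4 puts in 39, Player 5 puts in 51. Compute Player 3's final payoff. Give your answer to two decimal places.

105.40 hours

Total contributed: 28 + 4 + 18 + 39 + 51 = 140.
Each receives 2.3 × 140 / 5 = 64.40 from the shared-resources pool.
Player 3 keeps 59 − 18 = 41, so Player 3's payoff is 41 + 64.40 = 105.40.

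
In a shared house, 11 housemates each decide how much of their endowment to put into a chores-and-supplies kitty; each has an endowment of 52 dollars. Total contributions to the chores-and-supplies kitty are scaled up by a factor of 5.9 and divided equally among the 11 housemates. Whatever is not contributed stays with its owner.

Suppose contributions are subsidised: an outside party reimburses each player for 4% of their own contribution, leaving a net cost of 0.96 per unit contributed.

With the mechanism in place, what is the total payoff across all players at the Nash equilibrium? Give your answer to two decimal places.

The effective private return is (5.9/11) / 0.96 = 0.5587, which is still under 1, so the mechanism doesn't change anyone's dominant strategy: zero contribution.
Everyone keeps their endowment and the group total is 11 × 52 = 572.

572.00 dollars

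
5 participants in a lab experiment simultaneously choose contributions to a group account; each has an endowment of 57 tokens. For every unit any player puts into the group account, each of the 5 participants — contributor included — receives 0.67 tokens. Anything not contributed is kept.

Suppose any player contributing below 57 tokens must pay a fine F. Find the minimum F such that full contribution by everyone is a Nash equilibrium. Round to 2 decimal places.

Given the others contribute fully, the best deviation is to contribute 0 (any partial contribution still incurs the fine and gives up units whose private return 0.67 is below 1).
Deviating from 57 to 0 saves 57 tokens but forfeits the deviator's share of the drop in the group account: 0.67 × 57 = 38.19.
So the deviation gain is 57 − 38.19 = 18.81, and the fine must be at least 18.81 tokens to wipe it out.

18.81 tokens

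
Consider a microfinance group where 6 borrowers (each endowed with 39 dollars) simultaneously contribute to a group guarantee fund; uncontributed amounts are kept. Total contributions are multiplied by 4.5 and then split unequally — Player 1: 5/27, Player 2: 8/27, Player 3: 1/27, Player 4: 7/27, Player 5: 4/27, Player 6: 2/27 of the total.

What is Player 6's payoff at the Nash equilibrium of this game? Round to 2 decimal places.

Each unit j contributes comes back to j as 4.5 × (j's share), so j prefers to contribute only if that share exceeds 1/4.5 = 0.2222; otherwise keeping the unit dominates.
The shares above 0.2222 belong to Player 2 and Player 4, contributing 39 each; the remaining 4 contribute 0. Total contributed: 78.
Player 6 keeps 39 and receives 4.5 × 78 × 2/27 = 26.00 from the group guarantee fund, for a payoff of 65.00.

65.00 dollars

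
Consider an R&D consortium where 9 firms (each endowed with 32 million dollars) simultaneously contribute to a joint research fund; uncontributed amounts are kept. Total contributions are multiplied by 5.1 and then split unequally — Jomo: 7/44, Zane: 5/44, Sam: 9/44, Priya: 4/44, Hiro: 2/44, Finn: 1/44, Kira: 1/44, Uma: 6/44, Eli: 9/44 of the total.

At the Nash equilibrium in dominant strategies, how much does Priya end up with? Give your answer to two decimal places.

61.67 million dollars

A player with share s gets back 5.1·s per unit contributed, so full contribution is dominant for anyone with s > 1/5.1 = 0.1961 and zero contribution is dominant for anyone below.
The shares above 0.1961 belong to Sam and Eli, contributing 32 each; the remaining 7 contribute 0. Total contributed: 64.
Priya keeps 32 and receives 5.1 × 64 × 4/44 = 29.67 from the joint research fund, for a payoff of 61.67.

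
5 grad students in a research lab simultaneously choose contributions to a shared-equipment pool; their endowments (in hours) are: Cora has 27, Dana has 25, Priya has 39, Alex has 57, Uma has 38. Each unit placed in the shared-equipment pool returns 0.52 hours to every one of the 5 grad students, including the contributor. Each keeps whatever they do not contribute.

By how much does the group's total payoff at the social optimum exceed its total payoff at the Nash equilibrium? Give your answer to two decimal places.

297.60 hours

The private return per contributed unit is 0.52 < 1 for everyone, so the Nash equilibrium is zero contribution and the group total is Σ E_j = 27 + 25 + 39 + 57 + 38 = 186.
Each contributed unit returns 2.600 to the group, so the social optimum is full contribution by everyone: group total = 2.600 × 186 = 483.60.
Efficiency loss = (2.600 − 1) × 186 = 297.60.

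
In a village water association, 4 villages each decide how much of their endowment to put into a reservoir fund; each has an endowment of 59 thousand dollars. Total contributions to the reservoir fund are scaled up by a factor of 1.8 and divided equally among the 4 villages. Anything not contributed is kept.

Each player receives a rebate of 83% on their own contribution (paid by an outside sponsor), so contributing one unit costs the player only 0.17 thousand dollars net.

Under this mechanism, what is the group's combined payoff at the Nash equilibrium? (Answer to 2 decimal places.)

The effective private return per unit is now (1.8/4) / 0.17 = 2.6471 > 1, so every player's dominant strategy flips to full contribution.
So the Nash equilibrium is full contribution by all 4; the group earns 4 × (59 × 0.83 + 1.8 × 59) = 620.68.

620.68 thousand dollars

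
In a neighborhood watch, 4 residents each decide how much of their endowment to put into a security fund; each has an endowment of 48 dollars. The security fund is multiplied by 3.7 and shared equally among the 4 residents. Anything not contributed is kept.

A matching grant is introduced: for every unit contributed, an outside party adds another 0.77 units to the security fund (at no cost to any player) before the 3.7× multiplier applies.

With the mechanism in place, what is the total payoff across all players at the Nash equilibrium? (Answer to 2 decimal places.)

Under the mechanism each unit contributed yields 3.7 × 1.77 / 4 = 1.6373 back to its contributor per unit of net cost, which exceeds 1, making full contribution the dominant choice for everyone.
At the Nash equilibrium everyone contributes 48. Group total payoff = 3.7 × 1.77 × 192 = 1257.41.

1257.41 dollars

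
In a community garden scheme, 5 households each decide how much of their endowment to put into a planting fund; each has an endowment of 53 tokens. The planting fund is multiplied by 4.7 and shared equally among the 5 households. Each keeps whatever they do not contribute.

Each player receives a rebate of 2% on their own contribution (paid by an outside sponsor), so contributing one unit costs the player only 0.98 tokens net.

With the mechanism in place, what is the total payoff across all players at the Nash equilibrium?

265.00 tokens

With the mechanism, a contributed unit returns (4.7/5) / 0.98 = 0.9592 per unit of net cost — still below 1 — so contributing 0 remains dominant for every player.
Everyone keeps their endowment and the group total is 5 × 53 = 265.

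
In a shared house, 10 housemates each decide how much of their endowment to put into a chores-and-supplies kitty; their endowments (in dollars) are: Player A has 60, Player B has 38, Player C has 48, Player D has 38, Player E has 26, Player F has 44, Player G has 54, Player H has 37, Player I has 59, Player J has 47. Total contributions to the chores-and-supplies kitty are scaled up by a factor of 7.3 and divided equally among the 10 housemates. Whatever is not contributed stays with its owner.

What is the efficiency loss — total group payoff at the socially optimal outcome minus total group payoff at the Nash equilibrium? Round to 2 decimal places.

2841.30 dollars

The private return per contributed unit is 7.3/10 = 0.7300 < 1 for every player regardless of endowment, so the Nash equilibrium is zero contribution and the group total is Σ E_j = 60 + 38 + 48 + 38 + 26 + 44 + 54 + 37 + 59 + 47 = 451.
Each contributed unit returns 7.300 to the group, so the social optimum is full contribution by everyone: group total = 7.300 × 451 = 3292.30.
Efficiency loss = (7.300 − 1) × 451 = 2841.30.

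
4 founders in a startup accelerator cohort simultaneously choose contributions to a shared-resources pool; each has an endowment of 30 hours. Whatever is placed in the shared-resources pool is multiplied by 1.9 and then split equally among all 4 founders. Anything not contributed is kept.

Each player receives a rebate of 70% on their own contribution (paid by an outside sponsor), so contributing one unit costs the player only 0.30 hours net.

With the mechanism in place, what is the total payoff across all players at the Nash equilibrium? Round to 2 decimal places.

The effective private return per unit is now (1.9/4) / 0.30 = 1.5833 > 1, so every player's dominant strategy flips to full contribution.
At the Nash equilibrium everyone contributes 30. Group total payoff = 4 × (30 × 0.70 + 1.9 × 30) = 312.00.

312.00 hours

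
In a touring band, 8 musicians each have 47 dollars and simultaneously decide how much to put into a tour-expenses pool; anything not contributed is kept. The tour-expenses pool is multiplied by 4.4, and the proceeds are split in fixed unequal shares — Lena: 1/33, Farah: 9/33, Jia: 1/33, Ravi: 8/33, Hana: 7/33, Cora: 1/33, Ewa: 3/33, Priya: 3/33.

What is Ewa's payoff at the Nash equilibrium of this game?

Each unit j contributes comes back to j as 4.4 × (j's share), so j prefers to contribute only if that share exceeds 1/4.4 = 0.2273; otherwise keeping the unit dominates.
Farah and Ravi clear that bar, contributing 47 each; the remaining 6 contribute 0. Total contributed: 94.
Ewa keeps 47 and receives 4.4 × 94 × 3/33 = 37.60 from the tour-expenses pool, for a payoff of 84.60.

84.60 dollars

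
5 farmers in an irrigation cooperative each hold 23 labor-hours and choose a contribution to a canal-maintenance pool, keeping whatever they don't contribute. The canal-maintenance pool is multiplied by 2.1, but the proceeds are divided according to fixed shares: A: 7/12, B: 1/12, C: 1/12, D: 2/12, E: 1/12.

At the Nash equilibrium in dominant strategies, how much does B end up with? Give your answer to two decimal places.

27.03 labor-hours

For player j, contributing a unit is worthwhile iff 2.1 × (j's share) ≥ 1, i.e. iff j's share is at least 0.4762.
The only share above 0.4762 is A's 7/12, contributing 23; the remaining 4 contribute 0. Total contributed: 23.
B keeps 23 and receives 2.1 × 23 × 1/12 = 4.03 from the canal-maintenance pool, for a payoff of 27.03.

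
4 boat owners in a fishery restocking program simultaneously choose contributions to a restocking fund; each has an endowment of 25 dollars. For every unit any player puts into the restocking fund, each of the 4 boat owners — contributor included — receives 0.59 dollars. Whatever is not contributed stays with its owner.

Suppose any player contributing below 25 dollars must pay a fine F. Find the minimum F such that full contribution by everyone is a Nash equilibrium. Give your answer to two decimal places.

10.25 dollars

Given the others contribute fully, the best deviation is to contribute 0 (any partial contribution still incurs the fine and gives up units whose private return 0.59 is below 1).
Deviating from 25 to 0 saves 25 dollars but forfeits the deviator's share of the drop in the restocking fund: 0.59 × 25 = 14.75.
So the deviation gain is 25 − 14.75 = 10.25, and the fine must be at least 10.25 dollars to wipe it out.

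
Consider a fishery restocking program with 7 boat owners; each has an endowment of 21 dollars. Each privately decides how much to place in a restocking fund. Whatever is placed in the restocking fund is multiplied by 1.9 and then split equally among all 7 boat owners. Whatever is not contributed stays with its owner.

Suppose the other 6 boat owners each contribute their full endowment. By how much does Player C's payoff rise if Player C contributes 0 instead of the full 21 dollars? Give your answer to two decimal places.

Switching from a contribution of 21 to 0 lets Player C keep an extra 21 dollars, but lowers the restocking fund by 21, which costs Player C their own share of that drop: 1.9/7 × 21 = 5.70.
Net gain = 21 − 5.70 = 15.30. The private return per contributed unit (0.2714) is below 1, so free-riding is indeed the best response regardless of what the others do.

15.30 dollars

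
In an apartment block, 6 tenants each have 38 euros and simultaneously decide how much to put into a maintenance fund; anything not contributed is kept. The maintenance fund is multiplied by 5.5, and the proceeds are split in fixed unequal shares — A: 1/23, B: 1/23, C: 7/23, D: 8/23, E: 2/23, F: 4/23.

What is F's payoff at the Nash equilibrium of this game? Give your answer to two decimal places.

110.70 euros

A player with share s gets back 5.5·s per unit contributed, so full contribution is dominant for anyone with s > 1/5.5 = 0.1818 and zero contribution is dominant for anyone below.
The shares above 0.1818 belong to C and D, contributing 38 each; the remaining 4 contribute 0. Total contributed: 76.
F keeps 38 and receives 5.5 × 76 × 4/23 = 72.70 from the maintenance fund, for a payoff of 110.70.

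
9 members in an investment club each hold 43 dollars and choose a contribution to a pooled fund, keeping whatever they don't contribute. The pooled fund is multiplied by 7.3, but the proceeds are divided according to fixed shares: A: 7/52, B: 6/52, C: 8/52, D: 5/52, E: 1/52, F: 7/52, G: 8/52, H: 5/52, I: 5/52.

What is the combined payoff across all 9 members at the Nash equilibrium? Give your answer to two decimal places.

Each unit j contributes comes back to j as 7.3 × (j's share), so j prefers to contribute only if that share exceeds 1/7.3 = 0.1370; otherwise keeping the unit dominates.
The shares above 0.1370 belong to C and G, contributing 43 each; the remaining 7 contribute 0. Total contributed: 86.
The pooled fund pays out 7.3 × 86 = 627.80 in total (split across the unequal shares, but the aggregate is all that matters for the group sum).
The 7 free-riders keep 43 each, adding 301. Group total = 301 + 627.80 = 928.80.

928.80 dollars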